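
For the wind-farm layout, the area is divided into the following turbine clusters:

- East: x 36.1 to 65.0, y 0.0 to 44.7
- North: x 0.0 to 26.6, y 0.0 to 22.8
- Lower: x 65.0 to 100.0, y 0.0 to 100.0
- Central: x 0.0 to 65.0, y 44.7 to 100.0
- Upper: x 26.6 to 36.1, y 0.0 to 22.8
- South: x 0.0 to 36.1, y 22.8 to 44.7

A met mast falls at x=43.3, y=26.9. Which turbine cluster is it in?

East

The point has x = 43.3 and y = 26.9.
Only East satisfies 36.1 ≤ x ≤ 65.0 and 0.0 ≤ y ≤ 44.7.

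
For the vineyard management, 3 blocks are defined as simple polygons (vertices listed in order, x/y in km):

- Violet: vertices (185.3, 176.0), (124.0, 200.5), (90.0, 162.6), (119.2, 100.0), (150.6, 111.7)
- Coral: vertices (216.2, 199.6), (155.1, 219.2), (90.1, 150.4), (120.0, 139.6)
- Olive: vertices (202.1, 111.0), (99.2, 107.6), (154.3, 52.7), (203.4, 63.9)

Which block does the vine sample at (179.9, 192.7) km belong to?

Cast a ray rightward from (179.9, 192.7). For each polygon, the edges (by vertex number in listed order) whose endpoints lie on opposite sides of y = 192.7, where each meets that height, and whether that is right or left of the point:
Violet: 1–2 at x≈143.52 (left), 2–3 at x≈117.00 (left) → 0 crossings.
Coral: 2–3 at x≈130.06 (left), 4–1 at x≈205.14 (right) → 1 crossing.
Olive: no edge straddles that height → 0 crossings.
Only Coral has an odd count, so the point is inside Coral.

Coral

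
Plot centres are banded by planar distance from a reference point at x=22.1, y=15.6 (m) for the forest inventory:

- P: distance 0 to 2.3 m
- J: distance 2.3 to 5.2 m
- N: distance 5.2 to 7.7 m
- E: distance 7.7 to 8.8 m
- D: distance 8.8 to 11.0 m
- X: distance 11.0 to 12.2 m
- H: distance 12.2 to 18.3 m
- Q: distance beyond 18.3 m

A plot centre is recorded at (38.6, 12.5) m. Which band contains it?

H

Distance = √((38.6−22.1)² + (12.5−15.6)²) = √(272.250 + 9.610) = 16.789 m.
12.2 ≤ 16.789 < 18.3 → H.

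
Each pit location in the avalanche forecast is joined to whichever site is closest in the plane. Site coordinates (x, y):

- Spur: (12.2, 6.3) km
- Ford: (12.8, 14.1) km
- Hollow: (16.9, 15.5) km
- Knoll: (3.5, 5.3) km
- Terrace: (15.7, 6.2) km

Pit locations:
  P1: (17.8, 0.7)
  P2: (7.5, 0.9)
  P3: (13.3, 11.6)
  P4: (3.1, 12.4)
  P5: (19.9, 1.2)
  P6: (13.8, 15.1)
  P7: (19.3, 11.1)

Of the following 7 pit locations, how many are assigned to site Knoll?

P1 → Terrace
P2 → Knoll
P3 → Ford
P4 → Knoll
P5 → Terrace
P6 → Ford
P7 → Hollow
2 of the 7 go to Knoll.

2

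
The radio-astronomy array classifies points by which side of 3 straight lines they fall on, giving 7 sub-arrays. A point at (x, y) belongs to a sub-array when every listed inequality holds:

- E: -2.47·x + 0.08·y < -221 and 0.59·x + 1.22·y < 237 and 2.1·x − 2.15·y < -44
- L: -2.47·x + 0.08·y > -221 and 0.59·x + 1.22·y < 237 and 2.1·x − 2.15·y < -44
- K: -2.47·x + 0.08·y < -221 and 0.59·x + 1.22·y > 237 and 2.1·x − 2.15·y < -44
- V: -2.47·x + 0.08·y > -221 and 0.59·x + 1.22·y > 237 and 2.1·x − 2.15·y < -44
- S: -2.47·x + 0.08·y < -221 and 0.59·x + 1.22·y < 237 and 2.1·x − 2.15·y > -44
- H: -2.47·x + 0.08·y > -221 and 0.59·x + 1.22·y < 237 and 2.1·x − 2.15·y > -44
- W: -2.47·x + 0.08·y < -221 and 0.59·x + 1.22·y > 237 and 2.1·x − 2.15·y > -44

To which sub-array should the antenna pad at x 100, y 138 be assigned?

E

-2.47·100 + 0.08·138 = -235.960, which is < -221
0.59·100 + 1.22·138 = 227.360, which is < 237
2.1·100 − 2.15·138 = -86.700, which is < -44
This sign pattern matches E.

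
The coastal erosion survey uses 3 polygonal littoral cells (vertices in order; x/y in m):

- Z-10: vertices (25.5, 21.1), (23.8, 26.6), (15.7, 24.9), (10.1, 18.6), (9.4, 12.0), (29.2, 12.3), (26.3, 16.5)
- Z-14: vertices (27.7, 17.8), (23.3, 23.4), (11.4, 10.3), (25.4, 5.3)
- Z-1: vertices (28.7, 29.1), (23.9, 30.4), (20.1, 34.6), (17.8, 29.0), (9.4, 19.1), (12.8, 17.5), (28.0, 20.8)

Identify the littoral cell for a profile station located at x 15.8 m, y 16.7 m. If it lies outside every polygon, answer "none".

Cast a ray rightward from (15.8, 16.7). For each polygon, the edges (by vertex number in listed order) whose endpoints lie on opposite sides of y = 16.7, where each meets that height, and whether that is right or left of the point:
Z-10: 4–5 at x≈9.90 (left), 7–1 at x≈26.27 (right) → 1 crossing.
Z-14: 2–3 at x≈17.21 (right), 4–1 at x≈27.50 (right) → 2 crossings.
Z-1: no edge straddles that height → 0 crossings.
Only Z-10 has an odd count, so the point is inside Z-10.

Z-10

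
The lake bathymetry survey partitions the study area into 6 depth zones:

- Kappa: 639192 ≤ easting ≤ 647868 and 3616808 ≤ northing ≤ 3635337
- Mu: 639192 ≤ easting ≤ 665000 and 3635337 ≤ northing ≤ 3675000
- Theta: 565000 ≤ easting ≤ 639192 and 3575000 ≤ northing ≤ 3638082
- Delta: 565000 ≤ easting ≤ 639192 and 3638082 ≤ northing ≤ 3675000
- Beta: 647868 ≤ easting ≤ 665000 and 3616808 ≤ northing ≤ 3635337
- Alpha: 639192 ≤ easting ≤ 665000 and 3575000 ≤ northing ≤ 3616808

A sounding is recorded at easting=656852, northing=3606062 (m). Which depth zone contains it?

Alpha

The point has easting = 656852 and northing = 3606062.
Only Alpha satisfies 639192 ≤ easting ≤ 665000 and 3575000 ≤ northing ≤ 3616808.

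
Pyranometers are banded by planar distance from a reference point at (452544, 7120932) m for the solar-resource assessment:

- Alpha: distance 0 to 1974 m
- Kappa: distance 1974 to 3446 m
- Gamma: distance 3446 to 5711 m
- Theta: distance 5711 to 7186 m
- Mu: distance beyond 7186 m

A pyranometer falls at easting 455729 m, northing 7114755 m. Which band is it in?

Distance = √((455729−452544)² + (7114755−7120932)²) = √(10144225.000 + 38155329.000) = 6949.788 m.
5711 ≤ 6949.788 < 7186 → Theta.

Theta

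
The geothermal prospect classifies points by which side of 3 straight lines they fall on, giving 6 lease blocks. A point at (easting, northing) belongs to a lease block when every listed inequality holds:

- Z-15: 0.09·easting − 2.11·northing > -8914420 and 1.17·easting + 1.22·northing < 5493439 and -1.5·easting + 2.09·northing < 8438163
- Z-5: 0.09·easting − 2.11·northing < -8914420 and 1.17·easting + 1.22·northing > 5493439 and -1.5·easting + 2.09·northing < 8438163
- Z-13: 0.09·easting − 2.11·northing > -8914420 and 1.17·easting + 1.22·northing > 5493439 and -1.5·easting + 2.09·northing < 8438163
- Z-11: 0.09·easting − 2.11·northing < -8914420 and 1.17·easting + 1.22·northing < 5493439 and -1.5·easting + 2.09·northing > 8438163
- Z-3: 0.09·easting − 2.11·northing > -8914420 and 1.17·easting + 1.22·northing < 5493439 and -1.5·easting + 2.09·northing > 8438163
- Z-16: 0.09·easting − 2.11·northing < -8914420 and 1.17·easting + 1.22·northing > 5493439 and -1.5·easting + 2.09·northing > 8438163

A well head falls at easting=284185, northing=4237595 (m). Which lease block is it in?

Z-5

0.09·284185 − 2.11·4237595 = -8915748.800, which is < -8914420
1.17·284185 + 1.22·4237595 = 5502362.350, which is > 5493439
-1.5·284185 + 2.09·4237595 = 8430296.050, which is < 8438163
This sign pattern matches Z-5.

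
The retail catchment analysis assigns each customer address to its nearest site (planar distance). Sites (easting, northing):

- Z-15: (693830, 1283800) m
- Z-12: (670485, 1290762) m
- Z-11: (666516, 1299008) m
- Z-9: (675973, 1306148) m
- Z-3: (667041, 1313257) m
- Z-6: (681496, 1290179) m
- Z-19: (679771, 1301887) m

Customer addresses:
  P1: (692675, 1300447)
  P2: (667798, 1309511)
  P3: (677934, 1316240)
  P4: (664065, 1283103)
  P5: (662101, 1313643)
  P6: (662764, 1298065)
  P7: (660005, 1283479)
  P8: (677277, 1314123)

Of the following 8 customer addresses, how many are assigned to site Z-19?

1

P1 → Z-19
P2 → Z-3
P3 → Z-9
P4 → Z-12
P5 → Z-3
P6 → Z-11
P7 → Z-12
P8 → Z-9
1 of the 8 goes to Z-19.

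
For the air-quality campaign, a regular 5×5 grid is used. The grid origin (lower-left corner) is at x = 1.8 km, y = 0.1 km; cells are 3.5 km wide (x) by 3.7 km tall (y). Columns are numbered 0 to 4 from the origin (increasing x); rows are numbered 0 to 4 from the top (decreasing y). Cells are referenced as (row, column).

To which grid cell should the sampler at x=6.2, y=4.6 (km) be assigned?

Column index: ⌊(6.2 − 1.8) / 3.5⌋ = ⌊1.257⌋ = 1
Row offset from origin: ⌊(4.6 − 0.1) / 3.7⌋ = ⌊1.216⌋ = 1 → row 3 (counted from top)

(3, 1)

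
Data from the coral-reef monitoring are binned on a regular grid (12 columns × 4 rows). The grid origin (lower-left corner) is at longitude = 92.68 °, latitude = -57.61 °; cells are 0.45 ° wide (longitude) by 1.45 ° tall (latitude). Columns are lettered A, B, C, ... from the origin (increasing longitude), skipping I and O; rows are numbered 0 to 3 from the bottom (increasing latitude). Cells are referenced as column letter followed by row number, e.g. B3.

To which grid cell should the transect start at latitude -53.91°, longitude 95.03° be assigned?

Column index: ⌊(95.03 − 92.68) / 0.45⌋ = ⌊5.222⌋ = 5 → column F
Row offset from origin: ⌊(-53.91 − -57.61) / 1.45⌋ = ⌊2.552⌋ = 2 → row 2

F2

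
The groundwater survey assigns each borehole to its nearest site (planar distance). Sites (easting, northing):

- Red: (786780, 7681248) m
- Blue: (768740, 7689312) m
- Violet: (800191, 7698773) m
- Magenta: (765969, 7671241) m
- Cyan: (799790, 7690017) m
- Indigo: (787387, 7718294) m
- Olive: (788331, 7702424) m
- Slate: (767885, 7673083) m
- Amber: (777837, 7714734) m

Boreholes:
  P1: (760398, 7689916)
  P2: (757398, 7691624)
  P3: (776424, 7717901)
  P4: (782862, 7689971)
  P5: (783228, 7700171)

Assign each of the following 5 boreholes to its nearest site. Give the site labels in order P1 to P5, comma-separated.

P1 → Blue (d²=69953780.00)
P2 → Blue (d²=133986308.00)
P3 → Amber (d²=12026458.00)
P4 → Red (d²=91441453.00)
P5 → Olive (d²=31116618.00)

Blue, Blue, Amber, Red, Olive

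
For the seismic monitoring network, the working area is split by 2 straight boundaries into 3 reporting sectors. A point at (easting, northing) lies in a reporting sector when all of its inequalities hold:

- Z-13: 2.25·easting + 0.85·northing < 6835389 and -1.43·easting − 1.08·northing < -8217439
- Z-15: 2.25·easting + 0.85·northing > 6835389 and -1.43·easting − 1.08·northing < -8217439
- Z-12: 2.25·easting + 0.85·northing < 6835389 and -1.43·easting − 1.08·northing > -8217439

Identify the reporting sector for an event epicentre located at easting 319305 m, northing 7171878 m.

Z-12

2.25·319305 + 0.85·7171878 = 6814532.550, which is < 6835389
-1.43·319305 − 1.08·7171878 = -8202234.390, which is > -8217439
This sign pattern matches Z-12.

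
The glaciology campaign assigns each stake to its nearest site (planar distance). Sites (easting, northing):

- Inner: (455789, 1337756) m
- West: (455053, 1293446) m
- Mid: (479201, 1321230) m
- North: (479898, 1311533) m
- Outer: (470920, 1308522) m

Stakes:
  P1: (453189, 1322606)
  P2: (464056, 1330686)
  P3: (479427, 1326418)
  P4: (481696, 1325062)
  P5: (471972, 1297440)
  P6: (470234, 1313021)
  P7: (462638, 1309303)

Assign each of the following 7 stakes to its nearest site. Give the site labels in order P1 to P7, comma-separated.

Inner, Inner, Mid, Mid, Outer, Outer, Outer

P1 → Inner (d²=236282500.00)
P2 → Inner (d²=118328189.00)
P3 → Mid (d²=26966420.00)
P4 → Mid (d²=20909249.00)
P5 → Outer (d²=123917428.00)
P6 → Outer (d²=20711597.00)
P7 → Outer (d²=69201485.00)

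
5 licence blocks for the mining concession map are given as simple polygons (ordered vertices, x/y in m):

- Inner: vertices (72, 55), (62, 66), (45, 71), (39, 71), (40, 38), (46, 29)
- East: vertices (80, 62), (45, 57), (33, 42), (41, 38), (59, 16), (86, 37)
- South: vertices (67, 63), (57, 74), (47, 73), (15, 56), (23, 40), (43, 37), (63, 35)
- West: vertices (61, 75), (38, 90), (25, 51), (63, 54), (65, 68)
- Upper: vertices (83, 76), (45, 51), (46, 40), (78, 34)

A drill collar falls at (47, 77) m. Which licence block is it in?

West

Cast a ray rightward from (47, 77). For each polygon, the edges (by vertex number in listed order) whose endpoints lie on opposite sides of y = 77, where each meets that height, and whether that is right or left of the point:
Inner: no edge straddles that height → 0 crossings.
East: no edge straddles that height → 0 crossings.
South: no edge straddles that height → 0 crossings.
West: 1–2 at x≈57.9 (right), 2–3 at x≈33.7 (left) → 1 crossing.
Upper: no edge straddles that height → 0 crossings.
Only West has an odd count, so the point is inside West.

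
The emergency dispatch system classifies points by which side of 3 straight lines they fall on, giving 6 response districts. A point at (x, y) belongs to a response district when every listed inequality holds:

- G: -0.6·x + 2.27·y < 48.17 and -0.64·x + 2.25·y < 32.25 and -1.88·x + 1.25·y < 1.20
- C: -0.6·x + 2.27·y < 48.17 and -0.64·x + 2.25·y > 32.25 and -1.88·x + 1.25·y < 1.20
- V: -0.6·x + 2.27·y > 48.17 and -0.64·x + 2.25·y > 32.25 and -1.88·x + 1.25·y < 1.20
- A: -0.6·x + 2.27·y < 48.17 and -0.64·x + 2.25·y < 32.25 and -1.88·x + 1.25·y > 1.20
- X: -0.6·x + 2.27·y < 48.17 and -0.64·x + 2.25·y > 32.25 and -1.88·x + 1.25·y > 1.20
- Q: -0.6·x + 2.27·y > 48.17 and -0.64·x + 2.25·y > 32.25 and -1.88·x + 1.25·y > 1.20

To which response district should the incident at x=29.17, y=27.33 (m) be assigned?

C

-0.6·29.17 + 2.27·27.33 = 44.537, which is < 48.17
-0.64·29.17 + 2.25·27.33 = 42.824, which is > 32.25
-1.88·29.17 + 1.25·27.33 = -20.677, which is < 1.20
This sign pattern matches C.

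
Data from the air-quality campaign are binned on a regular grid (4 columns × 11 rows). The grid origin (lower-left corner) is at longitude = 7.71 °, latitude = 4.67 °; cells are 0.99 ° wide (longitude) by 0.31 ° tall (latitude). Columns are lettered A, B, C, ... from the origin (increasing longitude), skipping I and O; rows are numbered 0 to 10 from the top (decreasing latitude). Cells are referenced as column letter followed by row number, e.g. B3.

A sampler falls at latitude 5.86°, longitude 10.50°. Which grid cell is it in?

Column index: ⌊(10.50 − 7.71) / 0.99⌋ = ⌊2.818⌋ = 2 → column C
Row offset from origin: ⌊(5.86 − 4.67) / 0.31⌋ = ⌊3.839⌋ = 3 → row 7 (counted from top)

C7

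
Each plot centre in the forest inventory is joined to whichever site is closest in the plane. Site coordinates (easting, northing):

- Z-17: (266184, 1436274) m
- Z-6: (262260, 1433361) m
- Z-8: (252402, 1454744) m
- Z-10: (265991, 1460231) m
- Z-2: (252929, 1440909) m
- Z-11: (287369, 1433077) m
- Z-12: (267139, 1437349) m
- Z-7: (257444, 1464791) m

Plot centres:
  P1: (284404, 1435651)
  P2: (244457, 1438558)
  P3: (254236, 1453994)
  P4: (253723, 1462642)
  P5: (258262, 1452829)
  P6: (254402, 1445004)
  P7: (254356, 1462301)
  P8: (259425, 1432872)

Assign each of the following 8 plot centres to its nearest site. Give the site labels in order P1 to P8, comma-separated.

P1 → Z-11 (d²=15416701.00)
P2 → Z-2 (d²=77301985.00)
P3 → Z-8 (d²=3926056.00)
P4 → Z-7 (d²=18464042.00)
P5 → Z-8 (d²=38006825.00)
P6 → Z-2 (d²=18938754.00)
P7 → Z-7 (d²=15735844.00)
P8 → Z-6 (d²=8276346.00)

Z-11, Z-2, Z-8, Z-7, Z-8, Z-2, Z-7, Z-6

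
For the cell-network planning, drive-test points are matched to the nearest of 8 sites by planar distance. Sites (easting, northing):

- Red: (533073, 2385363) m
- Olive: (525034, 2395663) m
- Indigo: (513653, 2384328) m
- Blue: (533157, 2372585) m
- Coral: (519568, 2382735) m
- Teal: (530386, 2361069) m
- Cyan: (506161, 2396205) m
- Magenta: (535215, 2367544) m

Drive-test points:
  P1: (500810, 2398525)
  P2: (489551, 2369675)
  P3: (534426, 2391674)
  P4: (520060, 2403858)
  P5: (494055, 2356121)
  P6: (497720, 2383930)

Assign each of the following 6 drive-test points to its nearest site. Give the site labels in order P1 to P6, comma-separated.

Cyan, Indigo, Red, Olive, Indigo, Cyan

P1 → Cyan (d²=34015601.00)
P2 → Indigo (d²=795616813.00)
P3 → Red (d²=41659330.00)
P4 → Olive (d²=91898701.00)
P5 → Indigo (d²=1179716453.00)
P6 → Cyan (d²=221926106.00)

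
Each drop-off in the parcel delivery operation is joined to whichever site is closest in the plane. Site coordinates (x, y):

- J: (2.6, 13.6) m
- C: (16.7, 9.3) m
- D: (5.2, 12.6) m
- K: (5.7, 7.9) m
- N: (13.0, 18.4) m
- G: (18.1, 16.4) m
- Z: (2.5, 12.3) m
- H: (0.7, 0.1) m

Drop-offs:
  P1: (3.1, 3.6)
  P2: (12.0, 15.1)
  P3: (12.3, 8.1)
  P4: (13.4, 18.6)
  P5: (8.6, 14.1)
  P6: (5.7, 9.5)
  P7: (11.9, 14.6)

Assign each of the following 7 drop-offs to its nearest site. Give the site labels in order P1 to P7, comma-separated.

H, N, C, N, D, K, N

P1 → H (d²=18.01)
P2 → N (d²=11.89)
P3 → C (d²=20.80)
P4 → N (d²=0.20)
P5 → D (d²=13.81)
P6 → K (d²=2.56)
P7 → N (d²=15.65)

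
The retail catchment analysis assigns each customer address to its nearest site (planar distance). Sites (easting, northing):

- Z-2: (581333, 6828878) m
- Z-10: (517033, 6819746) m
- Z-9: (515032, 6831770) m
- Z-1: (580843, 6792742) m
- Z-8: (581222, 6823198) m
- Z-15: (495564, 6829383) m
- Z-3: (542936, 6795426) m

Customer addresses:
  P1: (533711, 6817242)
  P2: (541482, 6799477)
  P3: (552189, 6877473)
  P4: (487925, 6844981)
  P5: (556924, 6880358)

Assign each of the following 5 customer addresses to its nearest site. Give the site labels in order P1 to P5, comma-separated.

P1 → Z-10 (d²=284425700.00)
P2 → Z-3 (d²=18524717.00)
P3 → Z-2 (d²=3210846761.00)
P4 → Z-15 (d²=301651925.00)
P5 → Z-2 (d²=3245989681.00)

Z-10, Z-3, Z-2, Z-15, Z-2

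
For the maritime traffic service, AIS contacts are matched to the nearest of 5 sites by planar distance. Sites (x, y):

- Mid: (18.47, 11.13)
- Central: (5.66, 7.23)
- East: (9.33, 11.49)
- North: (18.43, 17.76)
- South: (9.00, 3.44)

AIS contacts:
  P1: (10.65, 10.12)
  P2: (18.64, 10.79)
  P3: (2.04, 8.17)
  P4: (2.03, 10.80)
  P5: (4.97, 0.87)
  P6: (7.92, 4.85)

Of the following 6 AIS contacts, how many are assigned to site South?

2

P1 → East
P2 → Mid
P3 → Central
P4 → Central
P5 → South
P6 → South
2 of the 6 go to South.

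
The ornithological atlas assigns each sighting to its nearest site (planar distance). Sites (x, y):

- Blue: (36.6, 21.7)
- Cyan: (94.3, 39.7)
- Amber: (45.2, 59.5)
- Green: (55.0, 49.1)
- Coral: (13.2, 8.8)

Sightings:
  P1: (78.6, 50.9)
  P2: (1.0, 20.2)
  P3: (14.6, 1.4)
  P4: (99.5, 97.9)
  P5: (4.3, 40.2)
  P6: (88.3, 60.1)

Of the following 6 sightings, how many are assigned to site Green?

0

P1 → Cyan
P2 → Coral
P3 → Coral
P4 → Cyan
P5 → Coral
P6 → Cyan
0 of the 6 go to Green.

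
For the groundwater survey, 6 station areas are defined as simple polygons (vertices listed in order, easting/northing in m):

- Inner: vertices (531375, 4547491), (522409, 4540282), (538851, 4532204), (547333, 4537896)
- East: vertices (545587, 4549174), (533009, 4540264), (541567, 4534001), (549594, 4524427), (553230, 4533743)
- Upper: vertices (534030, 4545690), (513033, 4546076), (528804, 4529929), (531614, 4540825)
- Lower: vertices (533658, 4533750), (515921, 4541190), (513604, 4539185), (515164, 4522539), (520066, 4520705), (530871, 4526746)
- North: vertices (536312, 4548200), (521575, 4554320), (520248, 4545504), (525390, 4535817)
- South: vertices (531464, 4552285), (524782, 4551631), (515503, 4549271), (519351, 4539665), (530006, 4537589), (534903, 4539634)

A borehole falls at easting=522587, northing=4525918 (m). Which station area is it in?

Lower

Cast a ray rightward from (522587, 4525918). For each polygon, the edges (by vertex number in listed order) whose endpoints lie on opposite sides of northing = 4525918, where each meets that height, and whether that is right or left of the point:
Inner: no edge straddles that height → 0 crossings.
East: 3–4 at easting≈548343.9 (right), 4–5 at easting≈550175.9 (right) → 2 crossings.
Upper: no edge straddles that height → 0 crossings.
Lower: 3–4 at easting≈514847.3 (left), 5–6 at easting≈529390.0 (right) → 1 crossing.
North: no edge straddles that height → 0 crossings.
South: no edge straddles that height → 0 crossings.
Only Lower has an odd count, so the point is inside Lower.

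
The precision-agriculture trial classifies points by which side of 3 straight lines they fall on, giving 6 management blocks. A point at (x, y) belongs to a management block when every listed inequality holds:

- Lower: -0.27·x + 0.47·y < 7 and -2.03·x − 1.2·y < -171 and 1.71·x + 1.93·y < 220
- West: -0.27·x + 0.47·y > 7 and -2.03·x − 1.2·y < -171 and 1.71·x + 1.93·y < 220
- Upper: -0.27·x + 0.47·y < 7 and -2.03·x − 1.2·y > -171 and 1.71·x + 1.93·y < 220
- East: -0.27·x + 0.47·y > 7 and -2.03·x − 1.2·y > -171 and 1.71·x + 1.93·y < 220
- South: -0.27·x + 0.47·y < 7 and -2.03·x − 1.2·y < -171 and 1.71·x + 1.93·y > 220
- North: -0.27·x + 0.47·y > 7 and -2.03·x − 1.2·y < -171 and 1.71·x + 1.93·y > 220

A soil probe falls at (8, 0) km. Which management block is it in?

Upper

-0.27·8 + 0.47·0 = -2.160, which is < 7
-2.03·8 − 1.2·0 = -16.240, which is > -171
1.71·8 + 1.93·0 = 13.680, which is < 220
This sign pattern matches Upper.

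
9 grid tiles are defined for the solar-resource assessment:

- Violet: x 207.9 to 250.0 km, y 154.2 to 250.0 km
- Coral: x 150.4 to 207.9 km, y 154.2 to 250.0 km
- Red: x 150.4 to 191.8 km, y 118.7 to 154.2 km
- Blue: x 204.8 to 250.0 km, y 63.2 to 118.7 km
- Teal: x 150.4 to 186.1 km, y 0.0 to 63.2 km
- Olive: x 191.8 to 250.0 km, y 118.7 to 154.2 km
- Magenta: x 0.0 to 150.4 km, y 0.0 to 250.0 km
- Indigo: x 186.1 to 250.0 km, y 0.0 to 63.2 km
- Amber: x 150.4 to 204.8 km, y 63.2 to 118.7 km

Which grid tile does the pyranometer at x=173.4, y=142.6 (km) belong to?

The point has x = 173.4 and y = 142.6.
Only Red satisfies 150.4 ≤ x ≤ 191.8 and 118.7 ≤ y ≤ 154.2.

Red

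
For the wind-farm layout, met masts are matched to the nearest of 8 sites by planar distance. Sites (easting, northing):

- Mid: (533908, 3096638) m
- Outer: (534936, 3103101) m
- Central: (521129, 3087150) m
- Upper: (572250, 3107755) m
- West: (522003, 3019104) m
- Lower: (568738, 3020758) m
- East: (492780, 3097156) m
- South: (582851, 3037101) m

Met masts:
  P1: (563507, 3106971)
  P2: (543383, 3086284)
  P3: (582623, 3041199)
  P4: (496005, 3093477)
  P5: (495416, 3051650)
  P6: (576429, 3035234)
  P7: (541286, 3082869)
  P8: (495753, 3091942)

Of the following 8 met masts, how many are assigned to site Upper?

P1 → Upper
P2 → Mid
P3 → South
P4 → East
P5 → West
P6 → South
P7 → Mid
P8 → East
1 of the 8 goes to Upper.

1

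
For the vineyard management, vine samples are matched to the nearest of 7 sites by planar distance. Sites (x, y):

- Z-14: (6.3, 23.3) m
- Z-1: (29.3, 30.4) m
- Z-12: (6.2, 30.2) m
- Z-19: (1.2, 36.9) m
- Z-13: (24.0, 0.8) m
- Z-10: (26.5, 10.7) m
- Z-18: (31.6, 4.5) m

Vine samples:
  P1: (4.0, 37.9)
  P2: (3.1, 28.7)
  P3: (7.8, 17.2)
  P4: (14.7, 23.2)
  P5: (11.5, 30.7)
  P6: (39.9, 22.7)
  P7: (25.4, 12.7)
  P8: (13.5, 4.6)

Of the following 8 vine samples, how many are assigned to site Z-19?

P1 → Z-19
P2 → Z-12
P3 → Z-14
P4 → Z-14
P5 → Z-12
P6 → Z-1
P7 → Z-10
P8 → Z-13
1 of the 8 goes to Z-19.

1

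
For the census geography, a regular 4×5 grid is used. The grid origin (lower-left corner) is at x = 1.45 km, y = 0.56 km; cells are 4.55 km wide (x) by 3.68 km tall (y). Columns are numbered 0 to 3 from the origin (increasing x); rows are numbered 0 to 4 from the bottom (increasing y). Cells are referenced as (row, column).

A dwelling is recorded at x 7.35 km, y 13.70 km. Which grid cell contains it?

Column index: ⌊(7.35 − 1.45) / 4.55⌋ = ⌊1.297⌋ = 1
Row offset from origin: ⌊(13.70 − 0.56) / 3.68⌋ = ⌊3.571⌋ = 3 → row 3

(3, 1)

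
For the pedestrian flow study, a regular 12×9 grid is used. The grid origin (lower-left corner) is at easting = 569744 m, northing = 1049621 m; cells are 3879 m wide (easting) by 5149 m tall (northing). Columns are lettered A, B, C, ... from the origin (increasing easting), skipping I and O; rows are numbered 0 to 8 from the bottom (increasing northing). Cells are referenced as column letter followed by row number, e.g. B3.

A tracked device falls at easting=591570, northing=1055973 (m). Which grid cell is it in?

Column index: ⌊(591570 − 569744) / 3879⌋ = ⌊5.627⌋ = 5 → column F
Row offset from origin: ⌊(1055973 − 1049621) / 5149⌋ = ⌊1.234⌋ = 1 → row 1

F1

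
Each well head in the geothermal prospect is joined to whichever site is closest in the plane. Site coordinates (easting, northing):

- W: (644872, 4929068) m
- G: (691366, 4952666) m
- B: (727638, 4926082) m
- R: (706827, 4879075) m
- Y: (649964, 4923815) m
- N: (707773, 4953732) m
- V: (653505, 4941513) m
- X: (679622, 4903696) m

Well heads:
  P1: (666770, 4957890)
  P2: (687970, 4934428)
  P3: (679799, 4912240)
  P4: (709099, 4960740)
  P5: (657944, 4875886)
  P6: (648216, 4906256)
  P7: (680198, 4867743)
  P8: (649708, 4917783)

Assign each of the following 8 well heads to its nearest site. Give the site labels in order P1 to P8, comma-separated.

V, G, X, N, X, Y, R, Y

P1 → V (d²=444166354.00)
P2 → G (d²=344157460.00)
P3 → X (d²=73031265.00)
P4 → N (d²=50870340.00)
P5 → X (d²=1243331784.00)
P6 → Y (d²=311373985.00)
P7 → R (d²=837517865.00)
P8 → Y (d²=36450560.00)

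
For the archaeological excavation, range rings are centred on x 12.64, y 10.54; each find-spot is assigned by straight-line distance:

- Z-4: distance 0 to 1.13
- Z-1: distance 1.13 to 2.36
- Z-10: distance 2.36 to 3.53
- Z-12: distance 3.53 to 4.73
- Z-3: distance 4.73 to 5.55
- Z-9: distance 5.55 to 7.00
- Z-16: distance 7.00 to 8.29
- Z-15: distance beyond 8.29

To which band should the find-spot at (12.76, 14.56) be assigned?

Distance = √((12.76−12.64)² + (14.56−10.54)²) = √(0.014 + 16.160) = 4.022.
3.53 ≤ 4.022 < 4.73 → Z-12.

Z-12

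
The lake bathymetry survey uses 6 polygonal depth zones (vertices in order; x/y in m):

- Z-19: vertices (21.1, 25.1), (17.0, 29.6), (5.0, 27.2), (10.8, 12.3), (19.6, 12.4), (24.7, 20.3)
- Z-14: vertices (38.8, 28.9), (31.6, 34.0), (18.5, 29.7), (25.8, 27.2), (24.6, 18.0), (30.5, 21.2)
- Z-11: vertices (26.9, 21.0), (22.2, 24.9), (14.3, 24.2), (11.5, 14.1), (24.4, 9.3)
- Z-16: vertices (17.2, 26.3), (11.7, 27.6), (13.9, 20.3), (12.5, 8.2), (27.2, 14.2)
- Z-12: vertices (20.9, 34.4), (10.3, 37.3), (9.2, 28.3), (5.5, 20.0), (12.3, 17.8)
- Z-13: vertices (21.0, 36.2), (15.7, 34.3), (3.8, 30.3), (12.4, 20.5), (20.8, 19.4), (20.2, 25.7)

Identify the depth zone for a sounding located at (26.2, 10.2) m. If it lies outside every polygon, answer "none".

none

Cast a ray rightward from (26.2, 10.2). For each polygon, the edges (by vertex number in listed order) whose endpoints lie on opposite sides of y = 10.2, where each meets that height, and whether that is right or left of the point:
Z-19: no edge straddles that height → 0 crossings.
Z-14: no edge straddles that height → 0 crossings.
Z-11: 4–5 at x≈21.98 (left), 5–1 at x≈24.59 (left) → 0 crossings.
Z-16: 3–4 at x≈12.73 (left), 4–5 at x≈17.40 (left) → 0 crossings.
Z-12: no edge straddles that height → 0 crossings.
Z-13: no edge straddles that height → 0 crossings.
All counts are even, so the point lies outside every listed polygon.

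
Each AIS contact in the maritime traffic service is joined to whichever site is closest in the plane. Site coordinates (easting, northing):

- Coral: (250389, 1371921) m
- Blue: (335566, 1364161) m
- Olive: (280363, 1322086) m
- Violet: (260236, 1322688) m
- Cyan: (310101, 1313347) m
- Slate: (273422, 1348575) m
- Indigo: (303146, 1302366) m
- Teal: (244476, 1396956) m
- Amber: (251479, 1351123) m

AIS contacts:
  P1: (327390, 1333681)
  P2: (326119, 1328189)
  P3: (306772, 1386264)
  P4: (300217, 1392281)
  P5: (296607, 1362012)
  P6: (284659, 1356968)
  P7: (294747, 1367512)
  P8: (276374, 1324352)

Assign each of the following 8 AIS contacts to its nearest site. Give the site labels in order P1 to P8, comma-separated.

P1 → Cyan (d²=712381077.00)
P2 → Cyan (d²=476861288.00)
P3 → Blue (d²=1317637045.00)
P4 → Blue (d²=2040286201.00)
P5 → Slate (d²=718097194.00)
P6 → Slate (d²=196712618.00)
P7 → Slate (d²=813365594.00)
P8 → Olive (d²=21046877.00)

Cyan, Cyan, Blue, Blue, Slate, Slate, Slate, Olive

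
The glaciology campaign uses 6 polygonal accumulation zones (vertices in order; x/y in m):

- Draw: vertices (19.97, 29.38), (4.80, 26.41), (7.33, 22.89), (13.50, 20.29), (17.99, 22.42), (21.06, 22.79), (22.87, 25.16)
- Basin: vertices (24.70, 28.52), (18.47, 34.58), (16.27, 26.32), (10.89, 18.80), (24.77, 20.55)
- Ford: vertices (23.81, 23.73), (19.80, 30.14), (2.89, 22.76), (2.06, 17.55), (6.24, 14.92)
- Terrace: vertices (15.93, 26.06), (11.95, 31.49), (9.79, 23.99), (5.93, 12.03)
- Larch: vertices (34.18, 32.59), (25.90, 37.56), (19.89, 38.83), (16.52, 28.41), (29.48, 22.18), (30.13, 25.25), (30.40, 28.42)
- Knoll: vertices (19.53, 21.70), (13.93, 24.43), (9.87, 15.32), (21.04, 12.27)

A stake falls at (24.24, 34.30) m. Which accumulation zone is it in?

Larch

Cast a ray rightward from (24.24, 34.30). For each polygon, the edges (by vertex number in listed order) whose endpoints lie on opposite sides of y = 34.30, where each meets that height, and whether that is right or left of the point:
Draw: no edge straddles that height → 0 crossings.
Basin: 1–2 at x≈18.758 (left), 2–3 at x≈18.395 (left) → 0 crossings.
Ford: no edge straddles that height → 0 crossings.
Terrace: no edge straddles that height → 0 crossings.
Larch: 1–2 at x≈31.331 (right), 3–4 at x≈18.425 (left) → 1 crossing.
Knoll: no edge straddles that height → 0 crossings.
Only Larch has an odd count, so the point is inside Larch.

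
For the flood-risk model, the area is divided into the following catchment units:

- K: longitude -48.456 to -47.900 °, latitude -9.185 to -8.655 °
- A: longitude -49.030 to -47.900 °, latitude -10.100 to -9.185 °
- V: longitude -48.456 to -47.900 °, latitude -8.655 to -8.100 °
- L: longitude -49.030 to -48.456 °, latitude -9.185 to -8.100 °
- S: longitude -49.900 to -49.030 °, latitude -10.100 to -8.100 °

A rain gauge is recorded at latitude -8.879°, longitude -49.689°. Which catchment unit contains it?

S

The point has longitude = -49.689 and latitude = -8.879.
Only S satisfies -49.900 ≤ longitude ≤ -49.030 and -10.100 ≤ latitude ≤ -8.100.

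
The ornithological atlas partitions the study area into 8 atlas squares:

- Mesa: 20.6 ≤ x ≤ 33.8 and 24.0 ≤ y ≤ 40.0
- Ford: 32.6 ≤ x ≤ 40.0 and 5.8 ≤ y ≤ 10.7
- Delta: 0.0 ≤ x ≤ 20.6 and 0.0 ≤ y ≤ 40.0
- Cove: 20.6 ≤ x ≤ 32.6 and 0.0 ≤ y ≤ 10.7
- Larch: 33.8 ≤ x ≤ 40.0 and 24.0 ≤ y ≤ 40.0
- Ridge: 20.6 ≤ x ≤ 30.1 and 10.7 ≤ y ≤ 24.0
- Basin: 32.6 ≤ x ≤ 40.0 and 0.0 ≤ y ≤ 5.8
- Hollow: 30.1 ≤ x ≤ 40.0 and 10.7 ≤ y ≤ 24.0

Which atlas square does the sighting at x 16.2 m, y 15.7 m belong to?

Delta

The point has x = 16.2 and y = 15.7.
Only Delta satisfies 0.0 ≤ x ≤ 20.6 and 0.0 ≤ y ≤ 40.0.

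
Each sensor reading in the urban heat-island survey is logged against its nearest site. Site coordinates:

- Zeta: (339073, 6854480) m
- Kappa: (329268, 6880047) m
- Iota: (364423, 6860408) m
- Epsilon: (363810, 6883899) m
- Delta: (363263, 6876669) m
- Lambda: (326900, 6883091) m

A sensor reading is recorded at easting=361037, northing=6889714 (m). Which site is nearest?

Epsilon

Squared distances to each site:
Zeta: 1723852052.000; Kappa: 1102720250.000; Iota: 870306632.000; Epsilon: 41503754.000; Delta: 175127101.000; Lambda: 1209198898.000.
Minimum at Epsilon.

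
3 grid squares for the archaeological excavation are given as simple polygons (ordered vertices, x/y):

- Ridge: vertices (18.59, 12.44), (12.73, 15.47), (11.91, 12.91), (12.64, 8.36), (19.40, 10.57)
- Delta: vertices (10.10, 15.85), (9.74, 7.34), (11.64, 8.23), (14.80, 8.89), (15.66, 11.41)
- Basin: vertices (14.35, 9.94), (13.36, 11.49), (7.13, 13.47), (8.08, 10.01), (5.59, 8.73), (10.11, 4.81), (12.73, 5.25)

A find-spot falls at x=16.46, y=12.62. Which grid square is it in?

Cast a ray rightward from (16.46, 12.62). For each polygon, the edges (by vertex number in listed order) whose endpoints lie on opposite sides of y = 12.62, where each meets that height, and whether that is right or left of the point:
Ridge: 1–2 at x≈18.242 (right), 3–4 at x≈11.957 (left) → 1 crossing.
Delta: 1–2 at x≈9.963 (left), 5–1 at x≈14.145 (left) → 0 crossings.
Basin: 2–3 at x≈9.804 (left), 3–4 at x≈7.363 (left) → 0 crossings.
Only Ridge has an odd count, so the point is inside Ridge.

Ridge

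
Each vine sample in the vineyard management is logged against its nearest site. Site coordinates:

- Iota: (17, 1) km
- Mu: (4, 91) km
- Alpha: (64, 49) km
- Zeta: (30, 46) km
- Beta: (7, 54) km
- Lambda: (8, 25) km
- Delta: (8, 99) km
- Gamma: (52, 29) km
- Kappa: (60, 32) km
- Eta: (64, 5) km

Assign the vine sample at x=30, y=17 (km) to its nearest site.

Iota

Squared distances to each site:
Iota: 425.000; Mu: 6152.000; Alpha: 2180.000; Zeta: 841.000; Beta: 1898.000; Lambda: 548.000; Delta: 7208.000; Gamma: 628.000; Kappa: 1125.000; Eta: 1300.000.
Minimum at Iota.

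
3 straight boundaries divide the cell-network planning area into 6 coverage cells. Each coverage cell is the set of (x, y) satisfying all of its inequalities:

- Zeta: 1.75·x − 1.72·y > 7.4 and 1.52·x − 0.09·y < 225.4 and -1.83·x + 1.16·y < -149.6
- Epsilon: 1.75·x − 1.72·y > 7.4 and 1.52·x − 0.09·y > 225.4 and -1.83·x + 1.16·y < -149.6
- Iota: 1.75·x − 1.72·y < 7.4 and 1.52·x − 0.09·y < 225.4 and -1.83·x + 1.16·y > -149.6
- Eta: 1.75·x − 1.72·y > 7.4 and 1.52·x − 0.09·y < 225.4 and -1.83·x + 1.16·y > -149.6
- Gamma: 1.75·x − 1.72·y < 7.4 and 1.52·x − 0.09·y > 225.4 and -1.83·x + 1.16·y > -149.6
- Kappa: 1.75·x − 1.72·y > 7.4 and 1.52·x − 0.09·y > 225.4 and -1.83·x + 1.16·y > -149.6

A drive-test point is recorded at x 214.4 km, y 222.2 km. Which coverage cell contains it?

Gamma

1.75·214.4 − 1.72·222.2 = -6.984, which is < 7.4
1.52·214.4 − 0.09·222.2 = 305.890, which is > 225.4
-1.83·214.4 + 1.16·222.2 = -134.600, which is > -149.6
This sign pattern matches Gamma.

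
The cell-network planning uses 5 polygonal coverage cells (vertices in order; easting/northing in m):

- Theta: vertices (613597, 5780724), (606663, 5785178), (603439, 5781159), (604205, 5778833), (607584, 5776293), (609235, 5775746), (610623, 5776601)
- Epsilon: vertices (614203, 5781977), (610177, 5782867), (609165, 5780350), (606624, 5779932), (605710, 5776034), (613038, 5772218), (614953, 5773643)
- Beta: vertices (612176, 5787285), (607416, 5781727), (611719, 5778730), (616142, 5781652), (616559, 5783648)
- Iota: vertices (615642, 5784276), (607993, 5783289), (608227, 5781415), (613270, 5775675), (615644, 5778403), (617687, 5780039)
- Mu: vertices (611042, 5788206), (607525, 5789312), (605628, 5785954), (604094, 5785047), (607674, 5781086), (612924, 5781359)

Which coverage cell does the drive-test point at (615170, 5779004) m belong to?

Cast a ray rightward from (615170, 5779004). For each polygon, the edges (by vertex number in listed order) whose endpoints lie on opposite sides of northing = 5779004, where each meets that height, and whether that is right or left of the point:
Theta: 3–4 at easting≈604148.7 (left), 7–1 at easting≈612356.3 (left) → 0 crossings.
Epsilon: 4–5 at easting≈606406.4 (left), 7–1 at easting≈614470.5 (left) → 0 crossings.
Beta: 2–3 at easting≈611325.6 (left), 3–4 at easting≈612133.8 (left) → 0 crossings.
Iota: 3–4 at easting≈610345.2 (left), 5–6 at easting≈616394.5 (right) → 1 crossing.
Mu: no edge straddles that height → 0 crossings.
Only Iota has an odd count, so the point is inside Iota.

Iota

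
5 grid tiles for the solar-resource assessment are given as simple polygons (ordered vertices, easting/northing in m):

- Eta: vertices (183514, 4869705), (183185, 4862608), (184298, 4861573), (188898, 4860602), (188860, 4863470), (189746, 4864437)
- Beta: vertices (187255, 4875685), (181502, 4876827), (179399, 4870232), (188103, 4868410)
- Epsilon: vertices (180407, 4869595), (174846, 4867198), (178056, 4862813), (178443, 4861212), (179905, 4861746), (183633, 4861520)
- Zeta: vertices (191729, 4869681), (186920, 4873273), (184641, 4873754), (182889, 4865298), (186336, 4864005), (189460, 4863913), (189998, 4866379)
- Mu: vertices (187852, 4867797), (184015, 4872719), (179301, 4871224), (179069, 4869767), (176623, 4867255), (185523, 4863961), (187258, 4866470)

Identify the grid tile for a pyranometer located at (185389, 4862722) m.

Cast a ray rightward from (185389, 4862722). For each polygon, the edges (by vertex number in listed order) whose endpoints lie on opposite sides of northing = 4862722, where each meets that height, and whether that is right or left of the point:
Eta: 1–2 at easting≈183190.3 (left), 4–5 at easting≈188869.9 (right) → 1 crossing.
Beta: no edge straddles that height → 0 crossings.
Epsilon: 3–4 at easting≈178078.0 (left), 6–1 at easting≈183152.8 (left) → 0 crossings.
Zeta: no edge straddles that height → 0 crossings.
Mu: no edge straddles that height → 0 crossings.
Only Eta has an odd count, so the point is inside Eta.

Eta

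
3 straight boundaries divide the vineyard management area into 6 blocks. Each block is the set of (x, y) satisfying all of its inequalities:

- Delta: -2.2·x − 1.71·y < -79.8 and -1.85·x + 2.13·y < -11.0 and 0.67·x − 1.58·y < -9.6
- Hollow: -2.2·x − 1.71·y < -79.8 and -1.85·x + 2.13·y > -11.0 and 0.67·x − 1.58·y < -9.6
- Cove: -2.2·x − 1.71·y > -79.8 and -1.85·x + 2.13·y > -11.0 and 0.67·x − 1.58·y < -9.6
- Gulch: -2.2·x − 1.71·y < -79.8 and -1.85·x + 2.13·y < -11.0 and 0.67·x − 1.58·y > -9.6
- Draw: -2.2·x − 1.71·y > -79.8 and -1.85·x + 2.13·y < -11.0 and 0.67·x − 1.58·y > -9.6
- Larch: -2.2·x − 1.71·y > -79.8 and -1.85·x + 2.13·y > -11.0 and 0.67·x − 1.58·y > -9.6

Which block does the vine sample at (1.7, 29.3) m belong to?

Cove

-2.2·1.7 − 1.71·29.3 = -53.843, which is > -79.8
-1.85·1.7 + 2.13·29.3 = 59.264, which is > -11.0
0.67·1.7 − 1.58·29.3 = -45.155, which is < -9.6
This sign pattern matches Cove.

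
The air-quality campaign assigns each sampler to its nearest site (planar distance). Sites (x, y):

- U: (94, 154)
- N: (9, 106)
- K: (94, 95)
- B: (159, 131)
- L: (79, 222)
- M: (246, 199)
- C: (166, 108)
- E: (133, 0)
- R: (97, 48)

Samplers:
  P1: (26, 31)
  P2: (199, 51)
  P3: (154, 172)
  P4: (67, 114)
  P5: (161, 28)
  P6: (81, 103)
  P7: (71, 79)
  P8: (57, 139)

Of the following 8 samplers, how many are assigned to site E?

1

P1 → R
P2 → C
P3 → B
P4 → K
P5 → E
P6 → K
P7 → K
P8 → U
1 of the 8 goes to E.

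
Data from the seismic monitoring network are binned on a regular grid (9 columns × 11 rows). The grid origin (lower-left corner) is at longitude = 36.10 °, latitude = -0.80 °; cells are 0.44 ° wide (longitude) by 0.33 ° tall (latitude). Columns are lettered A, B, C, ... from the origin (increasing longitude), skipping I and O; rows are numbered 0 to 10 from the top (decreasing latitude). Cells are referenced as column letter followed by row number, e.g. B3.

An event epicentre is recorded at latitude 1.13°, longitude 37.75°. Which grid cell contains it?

D5

Column index: ⌊(37.75 − 36.10) / 0.44⌋ = ⌊3.750⌋ = 3 → column D
Row offset from origin: ⌊(1.13 − -0.80) / 0.33⌋ = ⌊5.848⌋ = 5 → row 5 (counted from top)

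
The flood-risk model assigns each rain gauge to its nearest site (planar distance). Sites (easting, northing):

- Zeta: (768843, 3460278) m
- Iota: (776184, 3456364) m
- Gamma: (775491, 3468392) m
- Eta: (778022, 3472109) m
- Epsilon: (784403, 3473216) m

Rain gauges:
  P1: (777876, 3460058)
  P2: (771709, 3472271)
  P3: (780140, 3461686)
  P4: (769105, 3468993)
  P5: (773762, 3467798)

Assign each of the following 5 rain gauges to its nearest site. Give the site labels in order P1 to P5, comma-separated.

P1 → Iota (d²=16508500.00)
P2 → Gamma (d²=29350165.00)
P3 → Iota (d²=43973620.00)
P4 → Gamma (d²=41142197.00)
P5 → Gamma (d²=3342277.00)

Iota, Gamma, Iota, Gamma, Gamma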